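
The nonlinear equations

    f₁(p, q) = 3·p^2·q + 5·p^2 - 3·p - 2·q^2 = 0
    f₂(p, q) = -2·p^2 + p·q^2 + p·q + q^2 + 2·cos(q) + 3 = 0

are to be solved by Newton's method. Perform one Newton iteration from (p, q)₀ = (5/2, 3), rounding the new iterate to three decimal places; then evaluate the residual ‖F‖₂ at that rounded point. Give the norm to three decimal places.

At (5/2, 3): F = (62.000, 27.52002).
Jacobian J = [[6·p·q + 10·p - 3, 3·p^2 - 4·q], [-4·p + q^2 + q, 2·p·q + p + 2·q - 2·sin(q)]].
At the point, J = [[67.000, 6.750], [2.000, 23.21776]] (det J = 1542.08992).
Solving J·Δ = −F gives Δ = (-0.813, -1.115).
Then the next iterate is (p, q)₁ = (1.687, 1.885).
Re-evaluating at (1.687, 1.885): F = (18.15635, 9.41745), so ‖F‖₂ = 20.453.

20.453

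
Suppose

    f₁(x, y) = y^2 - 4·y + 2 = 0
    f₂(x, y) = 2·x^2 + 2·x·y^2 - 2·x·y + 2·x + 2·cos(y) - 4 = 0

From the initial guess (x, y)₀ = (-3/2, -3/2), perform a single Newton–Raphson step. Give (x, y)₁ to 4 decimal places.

(-3.4669, -0.0357)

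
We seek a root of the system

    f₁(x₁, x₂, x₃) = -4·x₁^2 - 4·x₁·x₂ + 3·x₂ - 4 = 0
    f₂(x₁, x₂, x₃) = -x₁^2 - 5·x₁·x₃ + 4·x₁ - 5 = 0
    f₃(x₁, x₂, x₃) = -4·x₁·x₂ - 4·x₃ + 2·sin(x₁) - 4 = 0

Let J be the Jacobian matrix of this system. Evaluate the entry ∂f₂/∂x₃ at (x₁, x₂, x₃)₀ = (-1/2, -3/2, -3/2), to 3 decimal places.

2.500

∂f₂/∂x₃ = -5·x₁.
At (-1/2, -3/2, -3/2) this is 2.500.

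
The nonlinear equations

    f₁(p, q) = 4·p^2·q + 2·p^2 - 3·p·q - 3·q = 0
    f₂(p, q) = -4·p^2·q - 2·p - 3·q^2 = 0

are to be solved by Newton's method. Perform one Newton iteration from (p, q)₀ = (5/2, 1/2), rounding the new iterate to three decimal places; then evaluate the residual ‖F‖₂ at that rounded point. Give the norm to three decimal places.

At (5/2, 1/2): F = (19.750, -18.250).
Jacobian J = [[8·p·q + 4·p - 3·q, 4·p^2 - 3·p - 3], [-8·p·q - 2, -4·p^2 - 6·q]].
At the point, J = [[18.500, 14.500], [-12.000, -28.000]] (det J = -344.000).
Solving J·Δ = −F gives Δ = (-0.838, -0.293).
Then the next iterate is (p, q)₁ = (1.662, 0.207).
Re-evaluating at (1.662, 0.207): F = (6.15852, -5.73969), so ‖F‖₂ = 8.419.

8.419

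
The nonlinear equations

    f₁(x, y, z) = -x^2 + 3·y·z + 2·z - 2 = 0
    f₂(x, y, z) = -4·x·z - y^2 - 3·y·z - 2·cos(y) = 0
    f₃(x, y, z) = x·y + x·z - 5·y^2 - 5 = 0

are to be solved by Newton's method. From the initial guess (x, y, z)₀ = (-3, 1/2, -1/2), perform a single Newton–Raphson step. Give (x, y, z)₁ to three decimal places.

At (-3, 1/2, -1/2): F = (-12.750, -7.25517, -6.250).
Jacobian J = [[-2·x, 3·z, 3·y + 2], [-4·z, -2·y - 3·z + 2·sin(y), -4·x - 3·y], [y + z, x - 10·y, x]].
At the point, J = [[6.000, -1.500, 3.500], [2.000, 1.45885, 10.500], [0.000, -8.000, -3.000]] (det J = 412.74068).
Solving J·Δ = −F gives Δ = (1.573, -0.979, 0.527).
Then the next iterate is (x, y, z)₁ = (-1.427, -0.479, 0.027).

(-1.427, -0.479, 0.027)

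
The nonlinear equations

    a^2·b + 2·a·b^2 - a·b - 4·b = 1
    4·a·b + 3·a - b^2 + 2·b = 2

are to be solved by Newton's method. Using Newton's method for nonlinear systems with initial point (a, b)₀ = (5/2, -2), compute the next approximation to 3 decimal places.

At (5/2, -2): F = (19.500, -22.500).
Jacobian J = [[2·a·b + 2·b^2 - b, a^2 + 4·a·b - a - 4], [4·b + 3, 4·a - 2·b + 2]].
At the point, J = [[0.000, -20.250], [-5.000, 16.000]] (det J = -101.250).
Solving J·Δ = −F gives Δ = (-1.419, 0.963).
Then the next iterate is (a, b)₁ = (1.081, -1.037).

(1.081, -1.037)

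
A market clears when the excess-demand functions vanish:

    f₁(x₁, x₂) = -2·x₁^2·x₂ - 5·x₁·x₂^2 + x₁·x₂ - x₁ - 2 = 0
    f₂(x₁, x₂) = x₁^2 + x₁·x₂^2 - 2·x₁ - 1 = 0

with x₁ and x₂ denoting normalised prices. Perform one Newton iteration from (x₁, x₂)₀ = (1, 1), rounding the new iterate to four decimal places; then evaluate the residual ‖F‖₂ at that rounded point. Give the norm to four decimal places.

122.3651

At (1, 1): F = (-9.0000, -1.0000).
Jacobian J = [[-4·x₁·x₂ - 5·x₂^2 + x₂ - 1, -2·x₁^2 - 10·x₁·x₂ + x₁], [2·x₁ + x₂^2 - 2, 2·x₁·x₂]].
At the point, J = [[-9.0000, -11.0000], [1.0000, 2.0000]] (det J = -7.0000).
Solving J·Δ = −F gives Δ = (-4.1429, 2.5714).
Then the next iterate is (x₁, x₂)₁ = (-3.1429, 3.5714).
Re-evaluating at (-3.1429, 3.5714): F = (119.799895, -24.923748), so ‖F‖₂ = 122.3651.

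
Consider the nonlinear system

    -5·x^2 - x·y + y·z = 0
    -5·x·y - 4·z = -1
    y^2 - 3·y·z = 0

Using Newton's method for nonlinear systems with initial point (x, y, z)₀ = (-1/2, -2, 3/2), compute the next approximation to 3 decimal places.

At (-1/2, -2, 3/2): F = (-5.250, -10.000, 13.000).
Jacobian J = [[-10·x - y, -x + z, y], [-5·y, -5·x, -4], [0, 2·y - 3·z, -3·y]].
At the point, J = [[7.000, 2.000, -2.000], [10.000, 2.500, -4.000], [0.000, -8.500, 6.000]] (det J = -83.000).
Solving J·Δ = −F gives Δ = (0.130, -0.012, -2.184).
Then the next iterate is (x, y, z)₁ = (-0.370, -2.012, -0.684).

(-0.370, -2.012, -0.684)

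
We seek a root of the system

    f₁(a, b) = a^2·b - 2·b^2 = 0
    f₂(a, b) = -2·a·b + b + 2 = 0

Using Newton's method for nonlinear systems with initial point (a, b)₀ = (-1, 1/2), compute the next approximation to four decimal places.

At (-1, 1/2): F = (0.0000, 3.5000).
Jacobian J = [[2·a·b, a^2 - 4·b], [-2·b, -2·a + 1]].
At the point, J = [[-1.0000, -1.0000], [-1.0000, 3.0000]] (det J = -4.0000).
Solving J·Δ = −F gives Δ = (0.8750, -0.8750).
Then the next iterate is (a, b)₁ = (-0.1250, -0.3750).

(-0.1250, -0.3750)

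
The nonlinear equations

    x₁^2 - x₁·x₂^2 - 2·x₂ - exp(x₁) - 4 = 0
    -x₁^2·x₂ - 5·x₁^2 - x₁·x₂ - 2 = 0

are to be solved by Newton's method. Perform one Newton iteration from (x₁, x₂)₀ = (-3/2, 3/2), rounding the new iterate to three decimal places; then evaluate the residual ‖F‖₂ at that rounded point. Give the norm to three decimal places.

3.637

At (-3/2, 3/2): F = (-1.59813, -14.375).
Jacobian J = [[2·x₁ - x₂^2 - exp(x₁), -2·x₁·x₂ - 2], [-2·x₁·x₂ - 10·x₁ - x₂, -x₁^2 - x₁]].
At the point, J = [[-5.47313, 2.500], [18.000, -0.750]] (det J = -40.89515).
Solving J·Δ = −F gives Δ = (0.908, 2.627).
Then the next iterate is (x₁, x₂)₁ = (-0.592, 4.127).
Re-evaluating at (-0.592, 4.127): F = (-2.37374, -2.75550), so ‖F‖₂ = 3.637.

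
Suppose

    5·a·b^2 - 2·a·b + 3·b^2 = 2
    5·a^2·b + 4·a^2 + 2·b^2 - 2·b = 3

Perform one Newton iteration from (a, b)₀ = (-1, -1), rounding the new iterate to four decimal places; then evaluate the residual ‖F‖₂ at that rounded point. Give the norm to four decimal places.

At (-1, -1): F = (-6.0000, 0.0000).
Jacobian J = [[5·b^2 - 2·b, 10·a·b - 2·a + 6·b], [10·a·b + 8·a, 5·a^2 + 4·b - 2]].
At the point, J = [[7.0000, 6.0000], [2.0000, -1.0000]] (det J = -19.0000).
Solving J·Δ = −F gives Δ = (0.3158, 0.6316).
Then the next iterate is (a, b)₁ = (-0.6842, -0.3684).
Re-evaluating at (-0.6842, -0.3684): F = (-2.561256, -0.981539), so ‖F‖₂ = 2.7429.

2.7429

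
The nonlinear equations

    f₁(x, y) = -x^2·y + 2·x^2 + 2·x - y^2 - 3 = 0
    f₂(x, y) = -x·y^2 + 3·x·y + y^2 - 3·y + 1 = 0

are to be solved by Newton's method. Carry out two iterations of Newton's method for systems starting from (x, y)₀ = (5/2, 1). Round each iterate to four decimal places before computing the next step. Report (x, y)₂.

At (5/2, 1): F = (7.2500, 4.0000).
Jacobian J = [[-2·x·y + 4·x + 2, -x^2 - 2·y], [-y^2 + 3·y, -2·x·y + 3·x + 2·y - 3]].
At the point, J = [[7.0000, -8.2500], [2.0000, 1.5000]] (det J = 27.0000).
Solving J·Δ = −F gives Δ = (-1.6250, -0.5000).
Then the next iterate is (x, y)₁ = (0.8750, 0.5000).
Round to (0.8750, 0.5000) and repeat: F = (-0.351562, 0.843750), J = [[4.6250, -1.765625], [1.2500, -0.2500]].
Δ = (-1.5014, -4.1320), so (x, y)₂ = (-0.6264, -3.6320).

(-0.6264, -3.6320)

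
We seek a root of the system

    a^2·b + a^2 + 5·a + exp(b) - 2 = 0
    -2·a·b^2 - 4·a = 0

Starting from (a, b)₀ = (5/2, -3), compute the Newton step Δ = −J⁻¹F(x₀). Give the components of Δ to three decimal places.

(25.251, 20.351)

At (5/2, -3): F = (-1.95021, -55.000).
Jacobian J = [[2·a·b + 2·a + 5, a^2 + exp(b)], [-2·b^2 - 4, -4·a·b]].
At the point, J = [[-5.000, 6.29979], [-22.000, 30.000]] (det J = -11.40468).
Solving J·Δ = −F gives Δ = (25.251, 20.351).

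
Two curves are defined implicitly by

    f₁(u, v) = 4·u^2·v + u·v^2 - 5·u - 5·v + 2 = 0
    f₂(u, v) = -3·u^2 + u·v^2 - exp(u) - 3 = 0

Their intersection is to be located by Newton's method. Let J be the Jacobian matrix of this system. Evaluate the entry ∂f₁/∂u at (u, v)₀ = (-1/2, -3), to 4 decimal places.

∂f₁/∂u = 8·u·v + v^2 - 5.
At (-1/2, -3) this is 16.0000.

16.0000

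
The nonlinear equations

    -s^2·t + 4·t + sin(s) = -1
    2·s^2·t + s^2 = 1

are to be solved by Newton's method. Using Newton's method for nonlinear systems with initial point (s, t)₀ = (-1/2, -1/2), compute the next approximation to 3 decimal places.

At (-1/2, -1/2): F = (-1.35443, -1.000).
Jacobian J = [[-2·s·t + cos(s), -s^2 + 4], [4·s·t + 2·s, 2·s^2]].
At the point, J = [[0.37758, 3.750], [0.000, 0.500]] (det J = 0.18879).
Solving J·Δ = −F gives Δ = (-16.276, 2.000).
Then the next iterate is (s, t)₁ = (-16.776, 1.500).

(-16.776, 1.500)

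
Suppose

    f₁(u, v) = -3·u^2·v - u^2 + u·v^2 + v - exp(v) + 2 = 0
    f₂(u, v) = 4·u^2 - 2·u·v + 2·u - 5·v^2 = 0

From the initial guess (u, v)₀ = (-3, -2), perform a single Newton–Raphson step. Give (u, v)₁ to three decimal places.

At (-3, -2): F = (32.86466, -2.000).
Jacobian J = [[-6·u·v - 2·u + v^2, -3·u^2 + 2·u·v - exp(v) + 1], [8·u - 2·v + 2, -2·u - 10·v]].
At the point, J = [[-26.000, -14.13534], [-18.000, 26.000]] (det J = -930.43604).
Solving J·Δ = −F gives Δ = (0.888, 0.692).
Then the next iterate is (u, v)₁ = (-2.112, -1.308).

(-2.112, -1.308)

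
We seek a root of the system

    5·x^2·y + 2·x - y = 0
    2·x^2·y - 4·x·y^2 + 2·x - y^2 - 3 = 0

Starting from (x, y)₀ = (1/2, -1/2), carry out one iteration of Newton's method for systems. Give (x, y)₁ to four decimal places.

(2.6786, 0.3571)

At (1/2, -1/2): F = (0.8750, -3.0000).
Jacobian J = [[10·x·y + 2, 5·x^2 - 1], [4·x·y - 4·y^2 + 2, 2·x^2 - 8·x·y - 2·y]].
At the point, J = [[-0.5000, 0.2500], [0.0000, 3.5000]] (det J = -1.7500).
Solving J·Δ = −F gives Δ = (2.1786, 0.8571).
Then the next iterate is (x, y)₁ = (2.6786, 0.3571).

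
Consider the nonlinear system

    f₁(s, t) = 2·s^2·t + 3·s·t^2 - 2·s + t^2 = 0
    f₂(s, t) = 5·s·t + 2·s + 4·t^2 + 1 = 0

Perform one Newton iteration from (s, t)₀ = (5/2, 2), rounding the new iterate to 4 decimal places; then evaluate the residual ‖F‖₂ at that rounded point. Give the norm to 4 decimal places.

29.3335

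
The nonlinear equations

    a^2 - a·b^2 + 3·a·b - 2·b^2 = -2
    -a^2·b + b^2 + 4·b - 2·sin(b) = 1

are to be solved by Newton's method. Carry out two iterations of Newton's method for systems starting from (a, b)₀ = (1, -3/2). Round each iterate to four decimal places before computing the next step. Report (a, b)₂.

(1.7747, -0.6525)

At (1, -3/2): F = (-8.2500, -1.255010).
Jacobian J = [[2·a - b^2 + 3·b, -2·a·b + 3·a - 4·b], [-2·a·b, -a^2 + 2·b - 2·cos(b) + 4]].
At the point, J = [[-4.7500, 12.0000], [3.0000, -0.141474]] (det J = -35.327997).
Solving J·Δ = −F gives Δ = (0.4593, 0.8693).
Then the next iterate is (a, b)₁ = (1.4593, -0.6307).
Round to (1.4593, -0.6307) and repeat: F = (-0.007634, -0.602486), J = [[0.628718, 8.741461], [1.840761, -1.006186]].
Δ = (0.3154, -0.0218), so (a, b)₂ = (1.7747, -0.6525).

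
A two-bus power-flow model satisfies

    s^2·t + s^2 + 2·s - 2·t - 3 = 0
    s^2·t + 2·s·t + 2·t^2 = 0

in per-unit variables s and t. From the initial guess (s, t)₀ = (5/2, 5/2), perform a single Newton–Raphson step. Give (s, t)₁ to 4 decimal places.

At (5/2, 5/2): F = (18.8750, 40.6250).
Jacobian J = [[2·s·t + 2·s + 2, s^2 - 2], [2·s·t + 2·t, s^2 + 2·s + 4·t]].
At the point, J = [[19.5000, 4.2500], [17.5000, 21.2500]] (det J = 340.0000).
Solving J·Δ = −F gives Δ = (-0.6719, -1.3585).
Then the next iterate is (s, t)₁ = (1.8281, 1.1415).

(1.8281, 1.1415)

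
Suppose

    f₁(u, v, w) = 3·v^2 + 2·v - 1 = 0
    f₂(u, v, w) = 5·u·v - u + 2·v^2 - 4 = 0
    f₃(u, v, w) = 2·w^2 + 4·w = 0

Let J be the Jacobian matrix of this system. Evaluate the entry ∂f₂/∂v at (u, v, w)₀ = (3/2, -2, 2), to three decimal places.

∂f₂/∂v = 5·u + 4·v.
At (3/2, -2, 2) this is -0.500.

-0.500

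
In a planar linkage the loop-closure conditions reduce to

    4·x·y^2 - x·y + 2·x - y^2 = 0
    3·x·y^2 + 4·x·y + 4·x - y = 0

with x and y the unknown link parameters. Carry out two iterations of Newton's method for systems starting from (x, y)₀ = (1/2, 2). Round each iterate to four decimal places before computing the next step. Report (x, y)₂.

(-0.0624, -0.4149)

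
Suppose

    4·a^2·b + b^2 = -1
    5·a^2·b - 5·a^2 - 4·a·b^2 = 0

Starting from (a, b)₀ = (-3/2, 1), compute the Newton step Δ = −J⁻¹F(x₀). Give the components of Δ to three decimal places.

(0.807, -0.119)

At (-3/2, 1): F = (11.000, 6.000).
Jacobian J = [[8·a·b, 4·a^2 + 2·b], [10·a·b - 10·a - 4·b^2, 5·a^2 - 8·a·b]].
At the point, J = [[-12.000, 11.000], [-4.000, 23.250]] (det J = -235.000).
Solving J·Δ = −F gives Δ = (0.807, -0.119).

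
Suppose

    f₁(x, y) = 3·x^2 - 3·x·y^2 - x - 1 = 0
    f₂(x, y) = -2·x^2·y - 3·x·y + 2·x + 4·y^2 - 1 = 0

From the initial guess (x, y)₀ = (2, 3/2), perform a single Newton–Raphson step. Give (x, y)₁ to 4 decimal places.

At (2, 3/2): F = (-4.5000, -9.0000).
Jacobian J = [[6·x - 3·y^2 - 1, -6·x·y], [-4·x·y - 3·y + 2, -2·x^2 - 3·x + 8·y]].
At the point, J = [[4.2500, -18.0000], [-14.5000, -2.0000]] (det J = -269.5000).
Solving J·Δ = −F gives Δ = (-0.5677, -0.3840).
Then the next iterate is (x, y)₁ = (1.4323, 1.1160).

(1.4323, 1.1160)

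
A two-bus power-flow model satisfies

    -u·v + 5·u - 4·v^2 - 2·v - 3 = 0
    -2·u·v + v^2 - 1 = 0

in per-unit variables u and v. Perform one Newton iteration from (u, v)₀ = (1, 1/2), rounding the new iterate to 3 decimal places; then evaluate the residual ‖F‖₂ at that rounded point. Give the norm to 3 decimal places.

At (1, 1/2): F = (-0.500, -1.750).
Jacobian J = [[-v + 5, -u - 8·v - 2], [-2·v, -2·u + 2·v]].
At the point, J = [[4.500, -7.000], [-1.000, -1.000]] (det J = -11.500).
Solving J·Δ = −F gives Δ = (-1.022, -0.728).
Then the next iterate is (u, v)₁ = (-0.022, -0.228).
Re-evaluating at (-0.022, -0.228): F = (-2.86695, -0.95805), so ‖F‖₂ = 3.023.

3.023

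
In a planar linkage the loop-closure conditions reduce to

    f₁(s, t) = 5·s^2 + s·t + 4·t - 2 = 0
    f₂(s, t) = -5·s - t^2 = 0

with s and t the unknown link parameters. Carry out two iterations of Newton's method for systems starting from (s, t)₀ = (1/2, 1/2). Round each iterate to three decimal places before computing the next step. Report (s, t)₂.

(-0.013, 0.508)

At (1/2, 1/2): F = (1.500, -2.750).
Jacobian J = [[10·s + t, s + 4], [-5, -2·t]].
At the point, J = [[5.500, 4.500], [-5.000, -1.000]] (det J = 17.000).
Solving J·Δ = −F gives Δ = (-0.640, 0.449).
Then the next iterate is (s, t)₁ = (-0.140, 0.949).
Round to (-0.140, 0.949) and repeat: F = (1.76114, -0.20060), J = [[-0.451, 3.860], [-5.000, -1.898]].
Δ = (0.127, -0.441), so (s, t)₂ = (-0.013, 0.508).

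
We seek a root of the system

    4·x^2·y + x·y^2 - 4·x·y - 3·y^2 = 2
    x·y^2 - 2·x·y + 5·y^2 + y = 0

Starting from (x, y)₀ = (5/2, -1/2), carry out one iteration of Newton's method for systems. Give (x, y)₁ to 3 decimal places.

(1.774, -0.242)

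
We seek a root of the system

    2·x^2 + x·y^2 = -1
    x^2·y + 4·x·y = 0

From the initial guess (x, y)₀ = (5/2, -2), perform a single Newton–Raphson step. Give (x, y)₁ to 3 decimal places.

(1.303, -1.326)

At (5/2, -2): F = (23.500, -32.500).
Jacobian J = [[4·x + y^2, 2·x·y], [2·x·y + 4·y, x^2 + 4·x]].
At the point, J = [[14.000, -10.000], [-18.000, 16.250]] (det J = 47.500).
Solving J·Δ = −F gives Δ = (-1.197, 0.674).
Then the next iterate is (x, y)₁ = (1.303, -1.326).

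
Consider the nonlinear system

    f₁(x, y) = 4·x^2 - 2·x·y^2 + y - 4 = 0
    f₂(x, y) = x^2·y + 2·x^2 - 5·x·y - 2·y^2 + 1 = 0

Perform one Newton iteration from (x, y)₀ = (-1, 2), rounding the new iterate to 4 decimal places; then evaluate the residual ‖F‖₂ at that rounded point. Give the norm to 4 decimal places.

2.5426

At (-1, 2): F = (10.0000, 7.0000).
Jacobian J = [[8·x - 2·y^2, -4·x·y + 1], [2·x·y + 4·x - 5·y, x^2 - 5·x - 4·y]].
At the point, J = [[-16.0000, 9.0000], [-18.0000, -2.0000]] (det J = 194.0000).
Solving J·Δ = −F gives Δ = (0.4278, -0.3505).
Then the next iterate is (x, y)₁ = (-0.5722, 1.6495).
Re-evaluating at (-0.5722, 1.6495): F = (2.072892, 1.472412), so ‖F‖₂ = 2.5426.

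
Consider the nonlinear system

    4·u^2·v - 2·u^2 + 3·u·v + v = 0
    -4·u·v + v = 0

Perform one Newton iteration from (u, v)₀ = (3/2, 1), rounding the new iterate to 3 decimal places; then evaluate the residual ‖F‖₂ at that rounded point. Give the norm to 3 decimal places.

At (3/2, 1): F = (10.000, -5.000).
Jacobian J = [[8·u·v - 4·u + 3·v, 4·u^2 + 3·u + 1], [-4·v, -4·u + 1]].
At the point, J = [[9.000, 14.500], [-4.000, -5.000]] (det J = 13.000).
Solving J·Δ = −F gives Δ = (-1.731, 0.385).
Then the next iterate is (u, v)₁ = (-0.231, 1.385).
Re-evaluating at (-0.231, 1.385): F = (0.61409, 2.66474), so ‖F‖₂ = 2.735.

2.735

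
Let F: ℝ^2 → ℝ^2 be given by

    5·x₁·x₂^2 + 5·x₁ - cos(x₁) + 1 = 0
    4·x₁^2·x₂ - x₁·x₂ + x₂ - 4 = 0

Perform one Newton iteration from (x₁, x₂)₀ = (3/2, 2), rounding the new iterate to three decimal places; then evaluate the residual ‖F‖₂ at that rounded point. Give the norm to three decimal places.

At (3/2, 2): F = (38.42926, 13.000).
Jacobian J = [[5·x₂^2 + sin(x₁) + 5, 10·x₁·x₂], [8·x₁·x₂ - x₂, 4·x₁^2 - x₁ + 1]].
At the point, J = [[25.99749, 30.000], [22.000, 8.500]] (det J = -439.02129).
Solving J·Δ = −F gives Δ = (-0.144, -1.156).
Then the next iterate is (x₁, x₂)₁ = (1.356, 0.844).
Re-evaluating at (1.356, 0.844): F = (12.39649, 1.90711), so ‖F‖₂ = 12.542.

12.542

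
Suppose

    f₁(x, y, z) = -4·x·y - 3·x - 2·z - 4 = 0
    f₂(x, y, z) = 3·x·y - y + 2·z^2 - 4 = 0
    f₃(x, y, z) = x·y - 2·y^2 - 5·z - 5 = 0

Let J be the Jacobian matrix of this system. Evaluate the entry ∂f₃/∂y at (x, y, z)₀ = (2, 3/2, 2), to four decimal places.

-4.0000

∂f₃/∂y = x - 4·y.
At (2, 3/2, 2) this is -4.0000.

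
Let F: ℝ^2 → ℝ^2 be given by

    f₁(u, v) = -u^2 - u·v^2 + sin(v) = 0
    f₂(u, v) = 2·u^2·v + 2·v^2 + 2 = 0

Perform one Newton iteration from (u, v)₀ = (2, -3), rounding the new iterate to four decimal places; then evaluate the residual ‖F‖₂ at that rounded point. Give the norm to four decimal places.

7.0493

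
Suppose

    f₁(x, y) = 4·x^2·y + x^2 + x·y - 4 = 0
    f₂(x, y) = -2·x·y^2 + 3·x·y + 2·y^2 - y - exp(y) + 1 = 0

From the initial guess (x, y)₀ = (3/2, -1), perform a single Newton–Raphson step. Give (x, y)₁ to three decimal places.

(20.380, 18.148)

At (3/2, -1): F = (-12.250, -3.86788).
Jacobian J = [[8·x·y + 2·x + y, 4·x^2 + x], [-2·y^2 + 3·y, -4·x·y + 3·x + 4·y - exp(y) - 1]].
At the point, J = [[-10.000, 10.500], [-5.000, 5.13212]] (det J = 1.17879).
Solving J·Δ = −F gives Δ = (18.880, 19.148).
Then the next iterate is (x, y)₁ = (20.380, 18.148).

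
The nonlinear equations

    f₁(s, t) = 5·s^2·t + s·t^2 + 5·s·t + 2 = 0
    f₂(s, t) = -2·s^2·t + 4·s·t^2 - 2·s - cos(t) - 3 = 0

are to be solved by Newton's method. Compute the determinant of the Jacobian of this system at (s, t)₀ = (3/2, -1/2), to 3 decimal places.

72.549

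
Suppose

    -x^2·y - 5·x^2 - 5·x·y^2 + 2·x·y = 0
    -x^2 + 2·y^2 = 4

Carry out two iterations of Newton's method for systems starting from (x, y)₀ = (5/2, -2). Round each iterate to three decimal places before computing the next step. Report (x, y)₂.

(0.335, -1.314)

At (5/2, -2): F = (-78.750, -2.250).
Jacobian J = [[-2·x·y - 10·x - 5·y^2 + 2·y, -x^2 - 10·x·y + 2·x], [-2·x, 4·y]].
At the point, J = [[-39.000, 48.750], [-5.000, -8.000]] (det J = 555.750).
Solving J·Δ = −F gives Δ = (-1.331, 0.551).
Then the next iterate is (x, y)₁ = (1.169, -1.449).
Round to (1.169, -1.449) and repeat: F = (-20.51259, -1.16736), J = [[-21.69824, 17.91025], [-2.338, -5.796]].
Δ = (-0.834, 0.135), so (x, y)₂ = (0.335, -1.314).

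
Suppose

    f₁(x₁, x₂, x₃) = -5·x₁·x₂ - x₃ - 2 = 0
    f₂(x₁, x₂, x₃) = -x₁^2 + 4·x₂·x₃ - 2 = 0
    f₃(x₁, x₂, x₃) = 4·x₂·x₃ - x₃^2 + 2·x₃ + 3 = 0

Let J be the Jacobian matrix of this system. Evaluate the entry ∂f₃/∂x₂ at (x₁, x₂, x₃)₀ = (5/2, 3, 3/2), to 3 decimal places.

6.000

∂f₃/∂x₂ = 4·x₃.
At (5/2, 3, 3/2) this is 6.000.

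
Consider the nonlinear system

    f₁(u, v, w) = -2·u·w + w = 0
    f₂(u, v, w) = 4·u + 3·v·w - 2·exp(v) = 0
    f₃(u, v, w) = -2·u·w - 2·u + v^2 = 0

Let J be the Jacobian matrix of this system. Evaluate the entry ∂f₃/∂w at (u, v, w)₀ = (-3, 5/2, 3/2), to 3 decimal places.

∂f₃/∂w = -2·u.
At (-3, 5/2, 3/2) this is 6.000.

6.000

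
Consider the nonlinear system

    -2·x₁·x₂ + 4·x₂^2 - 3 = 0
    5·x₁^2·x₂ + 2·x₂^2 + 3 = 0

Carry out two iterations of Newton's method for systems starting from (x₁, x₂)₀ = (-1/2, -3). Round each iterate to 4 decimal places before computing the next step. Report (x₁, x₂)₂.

(-0.9146, -1.2699)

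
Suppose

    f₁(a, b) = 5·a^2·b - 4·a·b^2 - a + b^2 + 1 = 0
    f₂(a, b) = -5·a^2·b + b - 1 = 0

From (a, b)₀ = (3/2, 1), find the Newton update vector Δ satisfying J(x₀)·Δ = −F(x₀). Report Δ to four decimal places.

(-0.5358, -0.3134)

At (3/2, 1): F = (5.7500, -11.2500).
Jacobian J = [[10·a·b - 4·b^2 - 1, 5·a^2 - 8·a·b + 2·b], [-10·a·b, -5·a^2 + 1]].
At the point, J = [[10.0000, 1.2500], [-15.0000, -10.2500]] (det J = -83.7500).
Solving J·Δ = −F gives Δ = (-0.5358, -0.3134).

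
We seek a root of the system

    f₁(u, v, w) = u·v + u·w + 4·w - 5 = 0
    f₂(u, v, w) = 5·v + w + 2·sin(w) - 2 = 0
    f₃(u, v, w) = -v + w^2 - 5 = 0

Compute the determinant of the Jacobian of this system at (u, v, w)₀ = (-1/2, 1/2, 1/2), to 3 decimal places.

7.755

J = [[v + w, u, u + 4], [0, 5, 2·cos(w) + 1], [0, -1, 2·w]].
At the point, J = [[1.000, -0.500, 3.500], [0.000, 5.000, 2.75517], [0.000, -1.000, 1.000]].
det J = 7.755.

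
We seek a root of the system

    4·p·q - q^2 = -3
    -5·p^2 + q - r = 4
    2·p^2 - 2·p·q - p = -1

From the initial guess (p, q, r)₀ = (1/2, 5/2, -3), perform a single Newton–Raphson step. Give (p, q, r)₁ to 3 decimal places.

(0.216, 2.136, -1.693)

At (1/2, 5/2, -3): F = (1.750, 0.250, -1.500).
Jacobian J = [[4·q, 4·p - 2·q, 0], [-10·p, 1, -1], [4·p - 2·q - 1, -2·p, 0]].
At the point, J = [[10.000, -3.000, 0.000], [-5.000, 1.000, -1.000], [-4.000, -1.000, 0.000]] (det J = -22.000).
Solving J·Δ = −F gives Δ = (-0.284, -0.364, 1.307).
Then the next iterate is (p, q, r)₁ = (0.216, 2.136, -1.693).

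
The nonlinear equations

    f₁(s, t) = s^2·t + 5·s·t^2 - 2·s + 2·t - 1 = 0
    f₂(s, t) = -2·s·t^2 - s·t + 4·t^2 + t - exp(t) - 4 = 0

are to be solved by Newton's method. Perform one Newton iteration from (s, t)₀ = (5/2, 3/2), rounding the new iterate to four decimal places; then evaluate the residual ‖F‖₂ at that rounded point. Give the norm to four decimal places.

At (5/2, 3/2): F = (34.5000, -12.981689).
Jacobian J = [[2·s·t + 5·t^2 - 2, s^2 + 10·s·t + 2], [-2·t^2 - t, -4·s·t - s + 8·t - exp(t) + 1]].
At the point, J = [[16.7500, 45.7500], [-6.0000, -8.981689]] (det J = 124.056708).
Solving J·Δ = −F gives Δ = (-2.2896, 0.0842).
Then the next iterate is (s, t)₁ = (0.2104, 1.5842).
Re-evaluating at (0.2104, 1.5842): F = (4.457923, 1.358176), so ‖F‖₂ = 4.6602.

4.6602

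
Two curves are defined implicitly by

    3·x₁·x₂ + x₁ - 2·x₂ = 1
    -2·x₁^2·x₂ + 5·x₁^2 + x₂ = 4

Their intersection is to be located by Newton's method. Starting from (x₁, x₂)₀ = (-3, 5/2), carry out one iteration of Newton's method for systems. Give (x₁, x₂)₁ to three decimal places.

(0.592, 2.412)

At (-3, 5/2): F = (-31.500, -1.500).
Jacobian J = [[3·x₂ + 1, 3·x₁ - 2], [-4·x₁·x₂ + 10·x₁, -2·x₁^2 + 1]].
At the point, J = [[8.500, -11.000], [0.000, -17.000]] (det J = -144.500).
Solving J·Δ = −F gives Δ = (3.592, -0.088).
Then the next iterate is (x₁, x₂)₁ = (0.592, 2.412).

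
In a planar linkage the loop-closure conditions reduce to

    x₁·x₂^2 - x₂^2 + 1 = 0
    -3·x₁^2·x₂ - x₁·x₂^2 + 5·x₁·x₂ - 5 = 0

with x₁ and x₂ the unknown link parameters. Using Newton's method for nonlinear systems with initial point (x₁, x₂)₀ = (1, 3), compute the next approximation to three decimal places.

(0.889, 1.333)

At (1, 3): F = (1.000, -8.000).
Jacobian J = [[x₂^2, 2·x₁·x₂ - 2·x₂], [-6·x₁·x₂ - x₂^2 + 5·x₂, -3·x₁^2 - 2·x₁·x₂ + 5·x₁]].
At the point, J = [[9.000, 0.000], [-12.000, -4.000]] (det J = -36.000).
Solving J·Δ = −F gives Δ = (-0.111, -1.667).
Then the next iterate is (x₁, x₂)₁ = (0.889, 1.333).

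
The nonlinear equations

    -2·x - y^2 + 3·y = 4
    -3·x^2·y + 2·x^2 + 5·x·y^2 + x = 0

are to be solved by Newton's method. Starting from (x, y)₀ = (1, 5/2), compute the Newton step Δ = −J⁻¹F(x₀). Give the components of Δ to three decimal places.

(-34.000, 31.625)

At (1, 5/2): F = (-4.750, 26.750).
Jacobian J = [[-2, -2·y + 3], [-6·x·y + 4·x + 5·y^2 + 1, -3·x^2 + 10·x·y]].
At the point, J = [[-2.000, -2.000], [21.250, 22.000]] (det J = -1.500).
Solving J·Δ = −F gives Δ = (-34.000, 31.625).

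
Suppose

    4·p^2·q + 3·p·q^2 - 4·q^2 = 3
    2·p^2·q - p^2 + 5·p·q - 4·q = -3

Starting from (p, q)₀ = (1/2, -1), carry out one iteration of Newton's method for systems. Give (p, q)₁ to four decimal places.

At (1/2, -1): F = (-6.5000, 3.7500).
Jacobian J = [[8·p·q + 3·q^2, 4·p^2 + 6·p·q - 8·q], [4·p·q - 2·p + 5·q, 2·p^2 + 5·p - 4]].
At the point, J = [[-1.0000, 6.0000], [-8.0000, -1.0000]] (det J = 49.0000).
Solving J·Δ = −F gives Δ = (0.3265, 1.1378).
Then the next iterate is (p, q)₁ = (0.8265, 0.1378).

(0.8265, 0.1378)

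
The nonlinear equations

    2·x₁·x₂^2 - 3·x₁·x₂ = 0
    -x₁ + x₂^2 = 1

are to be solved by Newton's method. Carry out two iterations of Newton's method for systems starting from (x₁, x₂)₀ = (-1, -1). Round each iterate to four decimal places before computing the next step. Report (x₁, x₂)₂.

(0.0000, -1.0000)

At (-1, -1): F = (-5.0000, 1.0000).
Jacobian J = [[2·x₂^2 - 3·x₂, 4·x₁·x₂ - 3·x₁], [-1, 2·x₂]].
At the point, J = [[5.0000, 7.0000], [-1.0000, -2.0000]] (det J = -3.0000).
Solving J·Δ = −F gives Δ = (1.0000, 0.0000).
Then the next iterate is (x₁, x₂)₁ = (0.0000, -1.0000).
Round to (0.0000, -1.0000) and repeat: F = (0.0000, 0.0000), J = [[5.0000, 0.0000], [-1.0000, -2.0000]].
Δ = (0.0000, 0.0000), so (x₁, x₂)₂ = (0.0000, -1.0000).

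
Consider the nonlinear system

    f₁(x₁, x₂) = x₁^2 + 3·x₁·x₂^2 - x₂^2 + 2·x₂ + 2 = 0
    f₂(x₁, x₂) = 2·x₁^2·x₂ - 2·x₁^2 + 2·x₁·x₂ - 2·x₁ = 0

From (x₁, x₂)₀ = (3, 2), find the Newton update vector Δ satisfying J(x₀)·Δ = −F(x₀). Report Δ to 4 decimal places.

At (3, 2): F = (47.0000, 24.0000).
Jacobian J = [[2·x₁ + 3·x₂^2, 6·x₁·x₂ - 2·x₂ + 2], [4·x₁·x₂ - 4·x₁ + 2·x₂ - 2, 2·x₁^2 + 2·x₁]].
At the point, J = [[18.0000, 34.0000], [14.0000, 24.0000]] (det J = -44.0000).
Solving J·Δ = −F gives Δ = (7.0909, -5.1364).

(7.0909, -5.1364)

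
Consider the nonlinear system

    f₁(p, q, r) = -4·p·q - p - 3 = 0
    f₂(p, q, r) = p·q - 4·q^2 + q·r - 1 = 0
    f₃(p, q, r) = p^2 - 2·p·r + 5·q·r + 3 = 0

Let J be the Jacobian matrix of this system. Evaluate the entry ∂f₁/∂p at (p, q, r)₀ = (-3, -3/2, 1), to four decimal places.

∂f₁/∂p = -4·q - 1.
At (-3, -3/2, 1) this is 5.0000.

5.0000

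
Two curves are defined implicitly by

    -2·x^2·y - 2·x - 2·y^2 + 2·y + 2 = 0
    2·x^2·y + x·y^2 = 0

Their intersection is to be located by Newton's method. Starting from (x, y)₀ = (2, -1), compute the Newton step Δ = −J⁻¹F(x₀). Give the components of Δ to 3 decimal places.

(0.400, 2.200)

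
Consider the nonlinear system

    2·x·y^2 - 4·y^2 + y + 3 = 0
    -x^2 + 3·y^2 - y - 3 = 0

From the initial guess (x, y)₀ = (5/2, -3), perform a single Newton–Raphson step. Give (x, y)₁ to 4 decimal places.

At (5/2, -3): F = (9.0000, 20.7500).
Jacobian J = [[2·y^2, 4·x·y - 8·y + 1], [-2·x, 6·y - 1]].
At the point, J = [[18.0000, -5.0000], [-5.0000, -19.0000]] (det J = -367.0000).
Solving J·Δ = −F gives Δ = (-0.1832, 1.1403).
Then the next iterate is (x, y)₁ = (2.3168, -1.8597).

(2.3168, -1.8597)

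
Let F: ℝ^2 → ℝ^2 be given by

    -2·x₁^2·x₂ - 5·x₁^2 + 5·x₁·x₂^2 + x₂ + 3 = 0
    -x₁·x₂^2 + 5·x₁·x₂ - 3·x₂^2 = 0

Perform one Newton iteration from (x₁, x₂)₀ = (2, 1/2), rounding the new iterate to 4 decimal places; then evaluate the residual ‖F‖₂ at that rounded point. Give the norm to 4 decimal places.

At (2, 1/2): F = (-18.0000, 3.7500).
Jacobian J = [[-4·x₁·x₂ - 10·x₁ + 5·x₂^2, -2·x₁^2 + 10·x₁·x₂ + 1], [-x₂^2 + 5·x₂, -2·x₁·x₂ + 5·x₁ - 6·x₂]].
At the point, J = [[-22.7500, 3.0000], [2.2500, 5.0000]] (det J = -120.5000).
Solving J·Δ = −F gives Δ = (-0.8402, -0.3719).
Then the next iterate is (x₁, x₂)₁ = (1.1598, 0.1281).
Re-evaluating at (1.1598, 0.1281): F = (-3.847045, 0.674591), so ‖F‖₂ = 3.9057.

3.9057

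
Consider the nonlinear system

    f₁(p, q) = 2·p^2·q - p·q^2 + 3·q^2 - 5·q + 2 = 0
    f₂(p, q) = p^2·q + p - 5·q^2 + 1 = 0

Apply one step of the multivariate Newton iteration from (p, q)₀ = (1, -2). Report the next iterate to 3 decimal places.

At (1, -2): F = (16.000, -20.000).
Jacobian J = [[4·p·q - q^2, 2·p^2 - 2·p·q + 6·q - 5], [2·p·q + 1, p^2 - 10·q]].
At the point, J = [[-12.000, -11.000], [-3.000, 21.000]] (det J = -285.000).
Solving J·Δ = −F gives Δ = (0.407, 1.011).
Then the next iterate is (p, q)₁ = (1.407, -0.989).

(1.407, -0.989)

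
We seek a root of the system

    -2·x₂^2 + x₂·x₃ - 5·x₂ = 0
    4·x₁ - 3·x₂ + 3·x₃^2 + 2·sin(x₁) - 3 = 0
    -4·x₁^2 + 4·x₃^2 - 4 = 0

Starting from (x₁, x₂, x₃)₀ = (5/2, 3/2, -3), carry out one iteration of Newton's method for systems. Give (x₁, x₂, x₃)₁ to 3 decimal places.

At (5/2, 3/2, -3): F = (-16.500, 30.69694, 7.000).
Jacobian J = [[0, -4·x₂ + x₃ - 5, x₂], [2·cos(x₁) + 4, -3, 6·x₃], [-8·x₁, 0, 8·x₃]].
At the point, J = [[0.000, -14.000, 1.500], [2.39771, -3.000, -18.000], [-20.000, 0.000, -24.000]] (det J = -5935.63149).
Solving J·Δ = −F gives Δ = (-1.635, -1.001, 1.654).
Then the next iterate is (x₁, x₂, x₃)₁ = (0.865, 0.499, -1.346).

(0.865, 0.499, -1.346)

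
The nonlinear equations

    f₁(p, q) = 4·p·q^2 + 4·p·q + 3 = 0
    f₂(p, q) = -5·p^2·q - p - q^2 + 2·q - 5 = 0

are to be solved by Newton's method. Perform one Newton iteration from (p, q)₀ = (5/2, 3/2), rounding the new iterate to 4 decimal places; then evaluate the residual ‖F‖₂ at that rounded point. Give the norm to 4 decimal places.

21.2828

At (5/2, 3/2): F = (40.5000, -53.6250).
Jacobian J = [[4·q^2 + 4·q, 8·p·q + 4·p], [-10·p·q - 1, -5·p^2 - 2·q + 2]].
At the point, J = [[15.0000, 40.0000], [-38.5000, -32.2500]] (det J = 1056.2500).
Solving J·Δ = −F gives Δ = (-0.7942, -0.7147).
Then the next iterate is (p, q)₁ = (1.7058, 0.7853).
Re-evaluating at (1.7058, 0.7853): F = (12.566100, -17.177044), so ‖F‖₂ = 21.2828.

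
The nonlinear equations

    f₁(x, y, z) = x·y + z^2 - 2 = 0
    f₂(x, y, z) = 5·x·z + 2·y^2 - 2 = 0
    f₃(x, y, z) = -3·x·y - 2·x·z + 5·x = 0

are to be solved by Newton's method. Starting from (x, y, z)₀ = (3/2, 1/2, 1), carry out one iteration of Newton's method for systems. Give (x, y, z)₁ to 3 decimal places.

At (3/2, 1/2, 1): F = (-0.250, 6.000, 2.250).
Jacobian J = [[y, x, 2·z], [5·z, 4·y, 5·x], [-3·y - 2·z + 5, -3·x, -2·x]].
At the point, J = [[0.500, 1.500, 2.000], [5.000, 2.000, 7.500], [1.500, -4.500, -3.000]] (det J = 2.250).
Solving J·Δ = −F gives Δ = (7.833, 8.667, -8.333).
Then the next iterate is (x, y, z)₁ = (9.333, 9.167, -7.333).

(9.333, 9.167, -7.333)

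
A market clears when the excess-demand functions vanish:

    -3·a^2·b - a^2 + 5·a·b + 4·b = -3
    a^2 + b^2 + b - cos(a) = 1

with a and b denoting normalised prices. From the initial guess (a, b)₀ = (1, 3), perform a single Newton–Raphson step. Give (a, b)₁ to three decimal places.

(2.369, 0.807)

At (1, 3): F = (20.000, 11.45970).
Jacobian J = [[-6·a·b - 2·a + 5·b, -3·a^2 + 5·a + 4], [2·a + sin(a), 2·b + 1]].
At the point, J = [[-5.000, 6.000], [2.84147, 7.000]] (det J = -52.04883).
Solving J·Δ = −F gives Δ = (1.369, -2.193).
Then the next iterate is (a, b)₁ = (2.369, 0.807).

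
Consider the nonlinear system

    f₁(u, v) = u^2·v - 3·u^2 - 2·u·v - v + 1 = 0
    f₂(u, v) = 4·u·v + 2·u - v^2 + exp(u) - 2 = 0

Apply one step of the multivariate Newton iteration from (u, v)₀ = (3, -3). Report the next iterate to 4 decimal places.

(2.0464, -1.3038)

At (3, -3): F = (-32.0000, -20.914463).
Jacobian J = [[2·u·v - 6·u - 2·v, u^2 - 2·u - 1], [4·v + exp(u) + 2, 4·u - 2·v]].
At the point, J = [[-30.0000, 2.0000], [10.085537, 18.0000]] (det J = -560.171074).
Solving J·Δ = −F gives Δ = (-0.9536, 1.6962).
Then the next iterate is (u, v)₁ = (2.0464, -1.3038).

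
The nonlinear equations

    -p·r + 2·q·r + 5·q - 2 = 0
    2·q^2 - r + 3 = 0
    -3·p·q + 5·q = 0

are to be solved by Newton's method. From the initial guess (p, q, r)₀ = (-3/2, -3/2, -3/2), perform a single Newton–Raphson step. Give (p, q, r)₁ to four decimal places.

(-2.6454, 0.5426, -4.7553)

At (-3/2, -3/2, -3/2): F = (-7.2500, 9.0000, -14.2500).
Jacobian J = [[-r, 2·r + 5, -p + 2·q], [0, 4·q, -1], [-3·q, -3·p + 5, 0]].
At the point, J = [[1.5000, 2.0000, -1.5000], [0.0000, -6.0000, -1.0000], [4.5000, 9.5000, 0.0000]] (det J = -35.2500).
Solving J·Δ = −F gives Δ = (-1.1454, 2.0426, -3.2553).
Then the next iterate is (p, q, r)₁ = (-2.6454, 0.5426, -4.7553).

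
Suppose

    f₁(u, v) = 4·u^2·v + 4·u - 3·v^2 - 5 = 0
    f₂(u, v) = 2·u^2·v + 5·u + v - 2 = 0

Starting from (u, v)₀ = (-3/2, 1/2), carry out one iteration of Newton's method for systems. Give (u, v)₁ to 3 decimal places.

(-1.473, 1.717)

At (-3/2, 1/2): F = (-7.250, -6.750).
Jacobian J = [[8·u·v + 4, 4·u^2 - 6·v], [4·u·v + 5, 2·u^2 + 1]].
At the point, J = [[-2.000, 6.000], [2.000, 5.500]] (det J = -23.000).
Solving J·Δ = −F gives Δ = (0.027, 1.217).
Then the next iterate is (u, v)₁ = (-1.473, 1.717).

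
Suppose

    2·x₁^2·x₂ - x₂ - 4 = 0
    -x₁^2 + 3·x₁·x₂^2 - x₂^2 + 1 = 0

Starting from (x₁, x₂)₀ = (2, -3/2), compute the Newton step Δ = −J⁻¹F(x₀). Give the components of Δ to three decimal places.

At (2, -3/2): F = (-14.500, 8.250).
Jacobian J = [[4·x₁·x₂, 2·x₁^2 - 1], [-2·x₁ + 3·x₂^2, 6·x₁·x₂ - 2·x₂]].
At the point, J = [[-12.000, 7.000], [2.750, -15.000]] (det J = 160.750).
Solving J·Δ = −F gives Δ = (-0.994, 0.368).

(-0.994, 0.368)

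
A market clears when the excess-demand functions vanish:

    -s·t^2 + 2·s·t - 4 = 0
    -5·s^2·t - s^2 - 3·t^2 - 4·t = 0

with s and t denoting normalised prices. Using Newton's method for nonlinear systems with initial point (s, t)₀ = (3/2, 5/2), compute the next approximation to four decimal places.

(0.8884, 1.3643)

At (3/2, 5/2): F = (-5.8750, -59.1250).
Jacobian J = [[-t^2 + 2·t, -2·s·t + 2·s], [-10·s·t - 2·s, -5·s^2 - 6·t - 4]].
At the point, J = [[-1.2500, -4.5000], [-40.5000, -30.2500]] (det J = -144.4375).
Solving J·Δ = −F gives Δ = (-0.6116, -1.1357).
Then the next iterate is (s, t)₁ = (0.8884, 1.3643).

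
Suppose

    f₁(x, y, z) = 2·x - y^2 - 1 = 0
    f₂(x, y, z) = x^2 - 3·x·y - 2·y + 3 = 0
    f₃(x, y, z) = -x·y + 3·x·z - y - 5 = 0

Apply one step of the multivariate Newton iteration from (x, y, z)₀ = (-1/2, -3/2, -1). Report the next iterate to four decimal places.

(-1.3587, 0.4891, -2.6377)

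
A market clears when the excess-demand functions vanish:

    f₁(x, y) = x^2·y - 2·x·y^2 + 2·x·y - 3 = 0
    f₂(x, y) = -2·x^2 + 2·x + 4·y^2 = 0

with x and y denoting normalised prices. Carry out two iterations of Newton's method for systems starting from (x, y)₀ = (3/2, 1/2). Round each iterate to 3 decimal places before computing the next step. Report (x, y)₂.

At (3/2, 1/2): F = (-1.125, -0.500).
Jacobian J = [[2·x·y - 2·y^2 + 2·y, x^2 - 4·x·y + 2·x], [-4·x + 2, 8·y]].
At the point, J = [[2.000, 2.250], [-4.000, 4.000]] (det J = 17.000).
Solving J·Δ = −F gives Δ = (0.199, 0.324).
Then the next iterate is (x, y)₁ = (1.699, 0.824).
Round to (1.699, 0.824) and repeat: F = (-0.12865, 0.34070), J = [[3.090, 0.68470], [-4.796, 6.592]].
Δ = (0.046, -0.018), so (x, y)₂ = (1.745, 0.806).

(1.745, 0.806)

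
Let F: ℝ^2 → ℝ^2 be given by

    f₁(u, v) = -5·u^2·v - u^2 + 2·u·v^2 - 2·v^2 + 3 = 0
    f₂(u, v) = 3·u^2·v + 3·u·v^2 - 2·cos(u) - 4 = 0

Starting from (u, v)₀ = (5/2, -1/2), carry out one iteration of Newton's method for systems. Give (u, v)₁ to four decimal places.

At (5/2, -1/2): F = (13.1250, -9.897713).
Jacobian J = [[-10·u·v - 2·u + 2·v^2, -5·u^2 + 4·u·v - 4·v], [6·u·v + 3·v^2 + 2·sin(u), 3·u^2 + 6·u·v]].
At the point, J = [[8.0000, -34.2500], [-5.553056, 11.2500]] (det J = -100.192158).
Solving J·Δ = −F gives Δ = (-1.9097, -0.0629).
Then the next iterate is (u, v)₁ = (0.5903, -0.5629).

(0.5903, -0.5629)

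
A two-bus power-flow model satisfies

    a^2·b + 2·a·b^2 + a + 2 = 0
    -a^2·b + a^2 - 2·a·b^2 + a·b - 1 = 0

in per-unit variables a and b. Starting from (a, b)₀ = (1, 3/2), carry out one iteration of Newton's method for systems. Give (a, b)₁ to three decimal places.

At (1, 3/2): F = (9.000, -4.500).
Jacobian J = [[2·a·b + 2·b^2 + 1, a^2 + 4·a·b], [-2·a·b + 2·a - 2·b^2 + b, -a^2 - 4·a·b + a]].
At the point, J = [[8.500, 7.000], [-4.000, -6.000]] (det J = -23.000).
Solving J·Δ = −F gives Δ = (-0.978, -0.098).
Then the next iterate is (a, b)₁ = (0.022, 1.402).

(0.022, 1.402)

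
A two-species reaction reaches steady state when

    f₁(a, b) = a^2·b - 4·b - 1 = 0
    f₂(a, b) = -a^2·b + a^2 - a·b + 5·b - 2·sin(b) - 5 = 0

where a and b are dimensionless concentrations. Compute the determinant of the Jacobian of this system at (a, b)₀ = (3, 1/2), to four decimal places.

-38.7655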